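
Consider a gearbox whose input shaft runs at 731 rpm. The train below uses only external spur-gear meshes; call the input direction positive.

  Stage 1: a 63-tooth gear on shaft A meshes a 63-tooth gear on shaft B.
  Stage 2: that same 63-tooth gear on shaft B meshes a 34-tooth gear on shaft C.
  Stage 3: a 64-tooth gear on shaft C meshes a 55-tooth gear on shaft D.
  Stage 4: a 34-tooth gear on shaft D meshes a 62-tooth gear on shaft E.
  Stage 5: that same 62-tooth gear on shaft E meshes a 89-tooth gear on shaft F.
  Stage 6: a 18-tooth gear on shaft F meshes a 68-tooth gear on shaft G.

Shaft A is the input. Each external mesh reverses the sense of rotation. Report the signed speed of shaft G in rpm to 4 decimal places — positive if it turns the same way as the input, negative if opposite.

+159.3855 rpm (same as input, |ω| = 159.3855 rpm)

Stage 1 [63T→63T]: ω = 731.0000×63/63 = 731.0000 rpm, dir flips to −; running = −731.0000
Stage 2 [63T→34T]: ω = 731.0000×63/34 = 1354.5000 rpm, dir flips to +; running = +1354.5000
Stage 3 [64T→55T]: ω = 1354.5000×64/55 = 1576.1455 rpm, dir flips to −; running = −1576.1455
Stage 4 [34T→62T]: ω = 1576.1455×34/62 = 864.3378 rpm, dir flips to +; running = +864.3378
Stage 5 [62T→89T]: ω = 864.3378×62/89 = 602.1230 rpm, dir flips to −; running = −602.1230
Stage 6 [18T→68T]: ω = 602.1230×18/68 = 159.3855 rpm, dir flips to +; running = +159.3855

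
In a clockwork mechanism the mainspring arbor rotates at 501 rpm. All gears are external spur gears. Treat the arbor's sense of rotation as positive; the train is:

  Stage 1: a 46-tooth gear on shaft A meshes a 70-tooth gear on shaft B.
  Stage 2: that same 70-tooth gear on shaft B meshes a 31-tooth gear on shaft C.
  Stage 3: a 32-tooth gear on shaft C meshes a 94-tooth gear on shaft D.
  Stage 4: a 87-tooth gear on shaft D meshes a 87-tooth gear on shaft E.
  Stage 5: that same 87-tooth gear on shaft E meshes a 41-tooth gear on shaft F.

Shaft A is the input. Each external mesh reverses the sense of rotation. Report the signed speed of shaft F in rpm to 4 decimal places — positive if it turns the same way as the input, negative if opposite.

Stage 1 [46T→70T]: ω = 501.0000×46/70 = 329.2286 rpm, dir flips to −; running = −329.2286
Stage 2 [70T→31T]: ω = 329.2286×70/31 = 743.4194 rpm, dir flips to +; running = +743.4194
Stage 3 [32T→94T]: ω = 743.4194×32/94 = 253.0789 rpm, dir flips to −; running = −253.0789
Stage 4 [87T→87T]: ω = 253.0789×87/87 = 253.0789 rpm, dir flips to +; running = +253.0789
Stage 5 [87T→41T]: ω = 253.0789×87/41 = 537.0211 rpm, dir flips to −; running = −537.0211

-537.0211 rpm (opposite to input, |ω| = 537.0211 rpm)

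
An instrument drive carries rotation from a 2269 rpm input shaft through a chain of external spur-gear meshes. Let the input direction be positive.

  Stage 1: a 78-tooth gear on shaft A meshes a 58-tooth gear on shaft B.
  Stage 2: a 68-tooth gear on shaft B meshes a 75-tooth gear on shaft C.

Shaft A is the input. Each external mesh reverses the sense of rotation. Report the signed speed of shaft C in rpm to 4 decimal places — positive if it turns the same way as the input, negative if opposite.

+2766.6152 rpm (same as input, |ω| = 2766.6152 rpm)

Stage 1 [78T→58T]: ω = 2269.0000×78/58 = 3051.4138 rpm, dir flips to −; running = −3051.4138
Stage 2 [68T→75T]: ω = 3051.4138×68/75 = 2766.6152 rpm, dir flips to +; running = +2766.6152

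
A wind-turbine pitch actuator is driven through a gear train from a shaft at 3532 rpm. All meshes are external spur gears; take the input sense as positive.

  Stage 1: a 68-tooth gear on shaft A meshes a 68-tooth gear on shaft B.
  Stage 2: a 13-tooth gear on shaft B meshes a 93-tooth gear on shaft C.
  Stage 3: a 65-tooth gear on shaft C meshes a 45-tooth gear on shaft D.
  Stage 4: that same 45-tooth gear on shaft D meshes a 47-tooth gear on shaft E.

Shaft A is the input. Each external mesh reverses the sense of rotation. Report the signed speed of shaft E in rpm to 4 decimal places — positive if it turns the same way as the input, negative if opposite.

+682.8049 rpm (same as input, |ω| = 682.8049 rpm)

Stage 1 [68T→68T]: ω = 3532.0000×68/68 = 3532.0000 rpm, dir flips to −; running = −3532.0000
Stage 2 [13T→93T]: ω = 3532.0000×13/93 = 493.7204 rpm, dir flips to +; running = +493.7204
Stage 3 [65T→45T]: ω = 493.7204×65/45 = 713.1517 rpm, dir flips to −; running = −713.1517
Stage 4 [45T→47T]: ω = 713.1517×45/47 = 682.8049 rpm, dir flips to +; running = +682.8049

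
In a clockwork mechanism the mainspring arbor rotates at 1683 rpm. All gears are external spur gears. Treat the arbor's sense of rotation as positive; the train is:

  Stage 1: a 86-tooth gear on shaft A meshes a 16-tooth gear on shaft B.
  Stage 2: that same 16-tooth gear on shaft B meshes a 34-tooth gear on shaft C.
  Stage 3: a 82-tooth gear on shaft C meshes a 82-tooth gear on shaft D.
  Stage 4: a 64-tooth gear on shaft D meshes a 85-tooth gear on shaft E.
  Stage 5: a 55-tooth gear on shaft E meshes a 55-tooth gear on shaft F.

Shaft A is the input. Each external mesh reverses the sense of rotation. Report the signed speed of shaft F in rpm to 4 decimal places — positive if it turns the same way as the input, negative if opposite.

-3205.2706 rpm (opposite to input, |ω| = 3205.2706 rpm)

Stage 1 [86T→16T]: ω = 1683.0000×86/16 = 9046.1250 rpm, dir flips to −; running = −9046.1250
Stage 2 [16T→34T]: ω = 9046.1250×16/34 = 4257.0000 rpm, dir flips to +; running = +4257.0000
Stage 3 [82T→82T]: ω = 4257.0000×82/82 = 4257.0000 rpm, dir flips to −; running = −4257.0000
Stage 4 [64T→85T]: ω = 4257.0000×64/85 = 3205.2706 rpm, dir flips to +; running = +3205.2706
Stage 5 [55T→55T]: ω = 3205.2706×55/55 = 3205.2706 rpm, dir flips to −; running = −3205.2706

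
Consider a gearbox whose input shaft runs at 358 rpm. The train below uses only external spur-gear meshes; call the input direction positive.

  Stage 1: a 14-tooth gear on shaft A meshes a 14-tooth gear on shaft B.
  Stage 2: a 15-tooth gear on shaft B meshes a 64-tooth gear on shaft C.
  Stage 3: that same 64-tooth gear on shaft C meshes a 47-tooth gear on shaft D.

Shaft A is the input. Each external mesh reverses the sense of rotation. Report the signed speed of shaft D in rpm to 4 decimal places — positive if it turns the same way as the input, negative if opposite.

Stage 1 [14T→14T]: ω = 358.0000×14/14 = 358.0000 rpm, dir flips to −; running = −358.0000
Stage 2 [15T→64T]: ω = 358.0000×15/64 = 83.9062 rpm, dir flips to +; running = +83.9062
Stage 3 [64T→47T]: ω = 83.9062×64/47 = 114.2553 rpm, dir flips to −; running = −114.2553

-114.2553 rpm (opposite to input, |ω| = 114.2553 rpm)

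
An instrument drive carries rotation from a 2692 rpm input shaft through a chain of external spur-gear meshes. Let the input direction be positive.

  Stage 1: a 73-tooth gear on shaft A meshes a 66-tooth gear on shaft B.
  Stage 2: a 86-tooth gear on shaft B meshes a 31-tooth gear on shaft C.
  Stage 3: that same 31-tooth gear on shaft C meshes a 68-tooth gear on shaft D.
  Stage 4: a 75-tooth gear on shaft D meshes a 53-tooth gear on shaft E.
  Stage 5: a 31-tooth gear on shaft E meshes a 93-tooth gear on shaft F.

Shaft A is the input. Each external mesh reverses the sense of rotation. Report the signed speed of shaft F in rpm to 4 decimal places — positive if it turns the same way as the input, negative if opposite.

Stage 1 [73T→66T]: ω = 2692.0000×73/66 = 2977.5152 rpm, dir flips to −; running = −2977.5152
Stage 2 [86T→31T]: ω = 2977.5152×86/31 = 8260.2033 rpm, dir flips to +; running = +8260.2033
Stage 3 [31T→68T]: ω = 8260.2033×31/68 = 3765.6809 rpm, dir flips to −; running = −3765.6809
Stage 4 [75T→53T]: ω = 3765.6809×75/53 = 5328.7938 rpm, dir flips to +; running = +5328.7938
Stage 5 [31T→93T]: ω = 5328.7938×31/93 = 1776.2646 rpm, dir flips to −; running = −1776.2646

-1776.2646 rpm (opposite to input, |ω| = 1776.2646 rpm)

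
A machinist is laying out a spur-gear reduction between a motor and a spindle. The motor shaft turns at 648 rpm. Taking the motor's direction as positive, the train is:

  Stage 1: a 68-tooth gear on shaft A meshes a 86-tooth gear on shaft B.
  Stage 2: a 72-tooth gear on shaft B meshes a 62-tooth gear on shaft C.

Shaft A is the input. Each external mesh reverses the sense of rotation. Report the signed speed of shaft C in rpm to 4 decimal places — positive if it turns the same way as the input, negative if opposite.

Stage 1 [68T→86T]: ω = 648.0000×68/86 = 512.3721 rpm, dir flips to −; running = −512.3721
Stage 2 [72T→62T]: ω = 512.3721×72/62 = 595.0128 rpm, dir flips to +; running = +595.0128

+595.0128 rpm (same as input, |ω| = 595.0128 rpm)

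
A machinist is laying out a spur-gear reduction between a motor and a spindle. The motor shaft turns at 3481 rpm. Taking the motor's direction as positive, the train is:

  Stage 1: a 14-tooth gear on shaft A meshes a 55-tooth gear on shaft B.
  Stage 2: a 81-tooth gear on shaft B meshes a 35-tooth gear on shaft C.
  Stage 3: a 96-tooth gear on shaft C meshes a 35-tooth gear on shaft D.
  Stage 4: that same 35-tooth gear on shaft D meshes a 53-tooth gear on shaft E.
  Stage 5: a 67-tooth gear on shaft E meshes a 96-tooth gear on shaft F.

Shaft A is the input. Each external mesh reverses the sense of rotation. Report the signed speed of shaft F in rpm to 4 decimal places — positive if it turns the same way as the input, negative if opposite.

-2592.3001 rpm (opposite to input, |ω| = 2592.3001 rpm)

Stage 1 [14T→55T]: ω = 3481.0000×14/55 = 886.0727 rpm, dir flips to −; running = −886.0727
Stage 2 [81T→35T]: ω = 886.0727×81/35 = 2050.6255 rpm, dir flips to +; running = +2050.6255
Stage 3 [96T→35T]: ω = 2050.6255×96/35 = 5624.5727 rpm, dir flips to −; running = −5624.5727
Stage 4 [35T→53T]: ω = 5624.5727×35/53 = 3714.3404 rpm, dir flips to +; running = +3714.3404
Stage 5 [67T→96T]: ω = 3714.3404×67/96 = 2592.3001 rpm, dir flips to −; running = −2592.3001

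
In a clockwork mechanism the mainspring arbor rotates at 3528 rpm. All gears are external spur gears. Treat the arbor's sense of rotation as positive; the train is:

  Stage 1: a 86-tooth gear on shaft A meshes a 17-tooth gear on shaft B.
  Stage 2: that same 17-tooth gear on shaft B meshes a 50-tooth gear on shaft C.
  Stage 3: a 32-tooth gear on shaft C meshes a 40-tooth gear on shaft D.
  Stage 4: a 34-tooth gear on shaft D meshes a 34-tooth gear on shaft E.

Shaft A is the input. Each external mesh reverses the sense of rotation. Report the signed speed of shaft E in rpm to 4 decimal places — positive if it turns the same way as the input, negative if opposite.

Stage 1 [86T→17T]: ω = 3528.0000×86/17 = 17847.5294 rpm, dir flips to −; running = −17847.5294
Stage 2 [17T→50T]: ω = 17847.5294×17/50 = 6068.1600 rpm, dir flips to +; running = +6068.1600
Stage 3 [32T→40T]: ω = 6068.1600×32/40 = 4854.5280 rpm, dir flips to −; running = −4854.5280
Stage 4 [34T→34T]: ω = 4854.5280×34/34 = 4854.5280 rpm, dir flips to +; running = +4854.5280

+4854.5280 rpm (same as input, |ω| = 4854.5280 rpm)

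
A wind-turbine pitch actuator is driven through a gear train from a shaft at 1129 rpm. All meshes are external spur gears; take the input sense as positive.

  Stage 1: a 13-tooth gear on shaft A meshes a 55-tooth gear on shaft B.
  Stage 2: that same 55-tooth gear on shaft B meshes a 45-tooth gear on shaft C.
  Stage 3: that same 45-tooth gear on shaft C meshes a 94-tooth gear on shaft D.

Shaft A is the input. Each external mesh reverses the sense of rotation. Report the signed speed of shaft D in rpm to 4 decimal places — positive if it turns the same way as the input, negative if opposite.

-156.1383 rpm (opposite to input, |ω| = 156.1383 rpm)

Stage 1 [13T→55T]: ω = 1129.0000×13/55 = 266.8545 rpm, dir flips to −; running = −266.8545
Stage 2 [55T→45T]: ω = 266.8545×55/45 = 326.1556 rpm, dir flips to +; running = +326.1556
Stage 3 [45T→94T]: ω = 326.1556×45/94 = 156.1383 rpm, dir flips to −; running = −156.1383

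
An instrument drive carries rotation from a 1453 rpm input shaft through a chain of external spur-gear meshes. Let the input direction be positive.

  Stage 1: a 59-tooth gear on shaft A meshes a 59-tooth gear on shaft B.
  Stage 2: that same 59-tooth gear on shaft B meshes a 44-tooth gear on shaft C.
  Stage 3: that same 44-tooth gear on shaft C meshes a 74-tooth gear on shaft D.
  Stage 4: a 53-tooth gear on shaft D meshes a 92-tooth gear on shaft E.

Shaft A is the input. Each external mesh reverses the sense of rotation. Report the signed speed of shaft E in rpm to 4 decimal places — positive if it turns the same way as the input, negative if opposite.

+667.3812 rpm (same as input, |ω| = 667.3812 rpm)

Stage 1 [59T→59T]: ω = 1453.0000×59/59 = 1453.0000 rpm, dir flips to −; running = −1453.0000
Stage 2 [59T→44T]: ω = 1453.0000×59/44 = 1948.3409 rpm, dir flips to +; running = +1948.3409
Stage 3 [44T→74T]: ω = 1948.3409×44/74 = 1158.4730 rpm, dir flips to −; running = −1158.4730
Stage 4 [53T→92T]: ω = 1158.4730×53/92 = 667.3812 rpm, dir flips to +; running = +667.3812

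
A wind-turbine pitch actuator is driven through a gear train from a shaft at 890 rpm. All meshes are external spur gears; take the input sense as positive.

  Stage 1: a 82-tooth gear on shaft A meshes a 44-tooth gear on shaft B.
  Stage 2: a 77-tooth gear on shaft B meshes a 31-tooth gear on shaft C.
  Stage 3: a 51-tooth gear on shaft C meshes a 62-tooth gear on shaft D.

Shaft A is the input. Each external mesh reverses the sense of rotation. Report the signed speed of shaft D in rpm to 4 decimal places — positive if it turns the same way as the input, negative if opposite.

Stage 1 [82T→44T]: ω = 890.0000×82/44 = 1658.6364 rpm, dir flips to −; running = −1658.6364
Stage 2 [77T→31T]: ω = 1658.6364×77/31 = 4119.8387 rpm, dir flips to +; running = +4119.8387
Stage 3 [51T→62T]: ω = 4119.8387×51/62 = 3388.8996 rpm, dir flips to −; running = −3388.8996

-3388.8996 rpm (opposite to input, |ω| = 3388.8996 rpm)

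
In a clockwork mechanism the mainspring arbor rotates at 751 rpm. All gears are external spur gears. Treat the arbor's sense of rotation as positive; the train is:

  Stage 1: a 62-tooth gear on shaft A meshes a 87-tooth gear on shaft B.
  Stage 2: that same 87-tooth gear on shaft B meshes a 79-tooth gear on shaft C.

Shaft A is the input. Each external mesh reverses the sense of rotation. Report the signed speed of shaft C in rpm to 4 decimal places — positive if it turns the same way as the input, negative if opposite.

Stage 1 [62T→87T]: ω = 751.0000×62/87 = 535.1954 rpm, dir flips to −; running = −535.1954
Stage 2 [87T→79T]: ω = 535.1954×87/79 = 589.3924 rpm, dir flips to +; running = +589.3924

+589.3924 rpm (same as input, |ω| = 589.3924 rpm)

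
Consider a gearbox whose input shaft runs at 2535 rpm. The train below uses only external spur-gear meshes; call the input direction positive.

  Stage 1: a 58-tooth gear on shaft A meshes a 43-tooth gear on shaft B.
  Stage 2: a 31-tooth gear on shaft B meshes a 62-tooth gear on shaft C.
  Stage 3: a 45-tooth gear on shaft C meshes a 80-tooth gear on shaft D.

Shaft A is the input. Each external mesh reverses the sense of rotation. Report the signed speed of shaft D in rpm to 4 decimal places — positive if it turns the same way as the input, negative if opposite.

Stage 1 [58T→43T]: ω = 2535.0000×58/43 = 3419.3023 rpm, dir flips to −; running = −3419.3023
Stage 2 [31T→62T]: ω = 3419.3023×31/62 = 1709.6512 rpm, dir flips to +; running = +1709.6512
Stage 3 [45T→80T]: ω = 1709.6512×45/80 = 961.6788 rpm, dir flips to −; running = −961.6788

-961.6788 rpm (opposite to input, |ω| = 961.6788 rpm)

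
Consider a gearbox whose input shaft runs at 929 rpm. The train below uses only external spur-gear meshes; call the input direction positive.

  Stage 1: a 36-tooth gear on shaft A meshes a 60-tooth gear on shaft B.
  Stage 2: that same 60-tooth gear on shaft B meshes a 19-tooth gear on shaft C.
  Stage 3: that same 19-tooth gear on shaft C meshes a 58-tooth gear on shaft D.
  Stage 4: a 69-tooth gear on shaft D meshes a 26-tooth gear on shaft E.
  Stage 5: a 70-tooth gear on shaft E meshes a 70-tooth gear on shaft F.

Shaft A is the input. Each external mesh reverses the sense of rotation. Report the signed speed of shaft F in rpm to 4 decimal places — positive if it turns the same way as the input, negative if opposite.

-1530.2626 rpm (opposite to input, |ω| = 1530.2626 rpm)

Stage 1 [36T→60T]: ω = 929.0000×36/60 = 557.4000 rpm, dir flips to −; running = −557.4000
Stage 2 [60T→19T]: ω = 557.4000×60/19 = 1760.2105 rpm, dir flips to +; running = +1760.2105
Stage 3 [19T→58T]: ω = 1760.2105×19/58 = 576.6207 rpm, dir flips to −; running = −576.6207
Stage 4 [69T→26T]: ω = 576.6207×69/26 = 1530.2626 rpm, dir flips to +; running = +1530.2626
Stage 5 [70T→70T]: ω = 1530.2626×70/70 = 1530.2626 rpm, dir flips to −; running = −1530.2626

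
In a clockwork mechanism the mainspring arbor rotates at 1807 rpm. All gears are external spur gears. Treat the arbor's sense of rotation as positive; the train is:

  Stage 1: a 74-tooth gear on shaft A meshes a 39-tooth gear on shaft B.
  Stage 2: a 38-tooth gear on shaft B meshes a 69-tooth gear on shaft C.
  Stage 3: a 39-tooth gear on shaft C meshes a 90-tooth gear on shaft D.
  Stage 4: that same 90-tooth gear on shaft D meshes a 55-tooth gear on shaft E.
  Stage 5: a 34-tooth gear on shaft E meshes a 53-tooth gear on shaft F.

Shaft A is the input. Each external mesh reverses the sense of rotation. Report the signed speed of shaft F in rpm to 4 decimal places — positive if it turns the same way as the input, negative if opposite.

Stage 1 [74T→39T]: ω = 1807.0000×74/39 = 3428.6667 rpm, dir flips to −; running = −3428.6667
Stage 2 [38T→69T]: ω = 3428.6667×38/69 = 1888.2512 rpm, dir flips to +; running = +1888.2512
Stage 3 [39T→90T]: ω = 1888.2512×39/90 = 818.2422 rpm, dir flips to −; running = −818.2422
Stage 4 [90T→55T]: ω = 818.2422×90/55 = 1338.9418 rpm, dir flips to +; running = +1338.9418
Stage 5 [34T→53T]: ω = 1338.9418×34/53 = 858.9438 rpm, dir flips to −; running = −858.9438

-858.9438 rpm (opposite to input, |ω| = 858.9438 rpm)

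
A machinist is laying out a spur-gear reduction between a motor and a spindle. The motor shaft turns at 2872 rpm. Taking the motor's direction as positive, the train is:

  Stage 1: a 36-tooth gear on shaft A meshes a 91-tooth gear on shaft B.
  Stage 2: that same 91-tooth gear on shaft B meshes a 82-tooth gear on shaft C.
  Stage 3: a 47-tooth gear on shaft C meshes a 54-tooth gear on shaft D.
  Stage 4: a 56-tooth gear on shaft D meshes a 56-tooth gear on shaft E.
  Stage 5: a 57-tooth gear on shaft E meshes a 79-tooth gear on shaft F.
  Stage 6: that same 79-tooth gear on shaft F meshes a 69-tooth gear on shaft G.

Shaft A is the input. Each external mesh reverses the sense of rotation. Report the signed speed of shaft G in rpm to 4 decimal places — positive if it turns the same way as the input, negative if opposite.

Stage 1 [36T→91T]: ω = 2872.0000×36/91 = 1136.1758 rpm, dir flips to −; running = −1136.1758
Stage 2 [91T→82T]: ω = 1136.1758×91/82 = 1260.8780 rpm, dir flips to +; running = +1260.8780
Stage 3 [47T→54T]: ω = 1260.8780×47/54 = 1097.4309 rpm, dir flips to −; running = −1097.4309
Stage 4 [56T→56T]: ω = 1097.4309×56/56 = 1097.4309 rpm, dir flips to +; running = +1097.4309
Stage 5 [57T→79T]: ω = 1097.4309×57/79 = 791.8172 rpm, dir flips to −; running = −791.8172
Stage 6 [79T→69T]: ω = 791.8172×79/69 = 906.5733 rpm, dir flips to +; running = +906.5733

+906.5733 rpm (same as input, |ω| = 906.5733 rpm)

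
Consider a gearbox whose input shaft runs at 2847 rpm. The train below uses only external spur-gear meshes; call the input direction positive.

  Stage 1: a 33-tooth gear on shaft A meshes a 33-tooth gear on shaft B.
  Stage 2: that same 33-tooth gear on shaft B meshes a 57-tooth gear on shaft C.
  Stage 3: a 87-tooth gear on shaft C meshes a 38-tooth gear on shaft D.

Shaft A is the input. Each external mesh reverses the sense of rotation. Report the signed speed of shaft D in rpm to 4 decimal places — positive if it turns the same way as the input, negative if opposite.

-3773.6551 rpm (opposite to input, |ω| = 3773.6551 rpm)

Stage 1 [33T→33T]: ω = 2847.0000×33/33 = 2847.0000 rpm, dir flips to −; running = −2847.0000
Stage 2 [33T→57T]: ω = 2847.0000×33/57 = 1648.2632 rpm, dir flips to +; running = +1648.2632
Stage 3 [87T→38T]: ω = 1648.2632×87/38 = 3773.6551 rpm, dir flips to −; running = −3773.6551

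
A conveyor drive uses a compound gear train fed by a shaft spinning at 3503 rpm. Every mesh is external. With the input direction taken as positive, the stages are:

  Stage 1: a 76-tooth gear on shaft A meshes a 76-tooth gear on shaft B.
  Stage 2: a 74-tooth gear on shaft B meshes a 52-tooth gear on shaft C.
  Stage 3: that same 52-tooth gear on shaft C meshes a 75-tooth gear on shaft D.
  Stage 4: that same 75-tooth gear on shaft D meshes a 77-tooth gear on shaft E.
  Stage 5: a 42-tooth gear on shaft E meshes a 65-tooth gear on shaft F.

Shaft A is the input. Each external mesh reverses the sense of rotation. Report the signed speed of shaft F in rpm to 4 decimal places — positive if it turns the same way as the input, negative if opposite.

Stage 1 [76T→76T]: ω = 3503.0000×76/76 = 3503.0000 rpm, dir flips to −; running = −3503.0000
Stage 2 [74T→52T]: ω = 3503.0000×74/52 = 4985.0385 rpm, dir flips to +; running = +4985.0385
Stage 3 [52T→75T]: ω = 4985.0385×52/75 = 3456.2933 rpm, dir flips to −; running = −3456.2933
Stage 4 [75T→77T]: ω = 3456.2933×75/77 = 3366.5195 rpm, dir flips to +; running = +3366.5195
Stage 5 [42T→65T]: ω = 3366.5195×42/65 = 2175.2895 rpm, dir flips to −; running = −2175.2895

-2175.2895 rpm (opposite to input, |ω| = 2175.2895 rpm)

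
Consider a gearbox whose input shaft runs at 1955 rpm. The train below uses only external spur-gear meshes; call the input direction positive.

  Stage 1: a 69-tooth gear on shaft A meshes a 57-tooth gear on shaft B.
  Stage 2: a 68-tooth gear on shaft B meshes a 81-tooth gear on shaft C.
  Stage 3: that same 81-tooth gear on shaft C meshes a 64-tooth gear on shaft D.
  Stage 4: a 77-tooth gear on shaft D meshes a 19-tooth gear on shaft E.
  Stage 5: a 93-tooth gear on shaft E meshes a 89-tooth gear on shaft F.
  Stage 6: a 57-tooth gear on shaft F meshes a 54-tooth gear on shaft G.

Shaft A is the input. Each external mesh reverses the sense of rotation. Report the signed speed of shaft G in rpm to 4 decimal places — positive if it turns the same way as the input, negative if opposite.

+11239.8651 rpm (same as input, |ω| = 11239.8651 rpm)

Stage 1 [69T→57T]: ω = 1955.0000×69/57 = 2366.5789 rpm, dir flips to −; running = −2366.5789
Stage 2 [68T→81T]: ω = 2366.5789×68/81 = 1986.7576 rpm, dir flips to +; running = +1986.7576
Stage 3 [81T→64T]: ω = 1986.7576×81/64 = 2514.4901 rpm, dir flips to −; running = −2514.4901
Stage 4 [77T→19T]: ω = 2514.4901×77/19 = 10190.3021 rpm, dir flips to +; running = +10190.3021
Stage 5 [93T→89T]: ω = 10190.3021×93/89 = 10648.2932 rpm, dir flips to −; running = −10648.2932
Stage 6 [57T→54T]: ω = 10648.2932×57/54 = 11239.8651 rpm, dir flips to +; running = +11239.8651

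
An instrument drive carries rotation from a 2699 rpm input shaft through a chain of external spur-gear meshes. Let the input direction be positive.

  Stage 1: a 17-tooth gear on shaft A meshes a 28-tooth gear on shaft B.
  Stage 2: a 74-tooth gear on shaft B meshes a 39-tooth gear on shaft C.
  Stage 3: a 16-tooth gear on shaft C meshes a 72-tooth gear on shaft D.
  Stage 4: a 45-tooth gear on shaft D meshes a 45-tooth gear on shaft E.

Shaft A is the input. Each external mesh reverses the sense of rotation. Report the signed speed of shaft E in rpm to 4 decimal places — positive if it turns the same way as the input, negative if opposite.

+690.9528 rpm (same as input, |ω| = 690.9528 rpm)

Stage 1 [17T→28T]: ω = 2699.0000×17/28 = 1638.6786 rpm, dir flips to −; running = −1638.6786
Stage 2 [74T→39T]: ω = 1638.6786×74/39 = 3109.2875 rpm, dir flips to +; running = +3109.2875
Stage 3 [16T→72T]: ω = 3109.2875×16/72 = 690.9528 rpm, dir flips to −; running = −690.9528
Stage 4 [45T→45T]: ω = 690.9528×45/45 = 690.9528 rpm, dir flips to +; running = +690.9528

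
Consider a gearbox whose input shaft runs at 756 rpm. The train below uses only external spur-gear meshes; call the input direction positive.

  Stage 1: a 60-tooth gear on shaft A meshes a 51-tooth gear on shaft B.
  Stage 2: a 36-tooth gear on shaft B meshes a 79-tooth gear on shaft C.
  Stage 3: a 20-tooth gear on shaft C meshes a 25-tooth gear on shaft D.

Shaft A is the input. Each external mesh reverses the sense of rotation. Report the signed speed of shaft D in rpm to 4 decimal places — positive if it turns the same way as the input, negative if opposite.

-324.2413 rpm (opposite to input, |ω| = 324.2413 rpm)

Stage 1 [60T→51T]: ω = 756.0000×60/51 = 889.4118 rpm, dir flips to −; running = −889.4118
Stage 2 [36T→79T]: ω = 889.4118×36/79 = 405.3016 rpm, dir flips to +; running = +405.3016
Stage 3 [20T→25T]: ω = 405.3016×20/25 = 324.2413 rpm, dir flips to −; running = −324.2413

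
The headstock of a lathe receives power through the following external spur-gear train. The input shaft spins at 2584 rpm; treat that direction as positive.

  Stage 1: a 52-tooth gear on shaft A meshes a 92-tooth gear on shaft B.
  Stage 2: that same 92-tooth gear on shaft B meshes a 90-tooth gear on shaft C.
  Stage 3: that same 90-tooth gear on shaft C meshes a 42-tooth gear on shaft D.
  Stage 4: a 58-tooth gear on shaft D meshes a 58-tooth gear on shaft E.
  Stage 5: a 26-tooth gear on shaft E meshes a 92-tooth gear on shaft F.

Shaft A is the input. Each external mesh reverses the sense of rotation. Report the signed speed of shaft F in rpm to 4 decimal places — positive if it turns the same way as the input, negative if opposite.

Stage 1 [52T→92T]: ω = 2584.0000×52/92 = 1460.5217 rpm, dir flips to −; running = −1460.5217
Stage 2 [92T→90T]: ω = 1460.5217×92/90 = 1492.9778 rpm, dir flips to +; running = +1492.9778
Stage 3 [90T→42T]: ω = 1492.9778×90/42 = 3199.2381 rpm, dir flips to −; running = −3199.2381
Stage 4 [58T→58T]: ω = 3199.2381×58/58 = 3199.2381 rpm, dir flips to +; running = +3199.2381
Stage 5 [26T→92T]: ω = 3199.2381×26/92 = 904.1325 rpm, dir flips to −; running = −904.1325

-904.1325 rpm (opposite to input, |ω| = 904.1325 rpm)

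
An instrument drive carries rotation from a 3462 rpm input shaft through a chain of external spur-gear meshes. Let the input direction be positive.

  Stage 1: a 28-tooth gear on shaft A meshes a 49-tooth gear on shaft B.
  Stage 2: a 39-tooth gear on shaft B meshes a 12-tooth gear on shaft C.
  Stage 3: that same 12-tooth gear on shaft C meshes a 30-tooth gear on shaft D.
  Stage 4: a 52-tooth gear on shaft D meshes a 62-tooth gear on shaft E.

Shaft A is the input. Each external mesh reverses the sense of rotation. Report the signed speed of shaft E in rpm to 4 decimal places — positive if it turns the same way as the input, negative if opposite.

+2156.9696 rpm (same as input, |ω| = 2156.9696 rpm)

Stage 1 [28T→49T]: ω = 3462.0000×28/49 = 1978.2857 rpm, dir flips to −; running = −1978.2857
Stage 2 [39T→12T]: ω = 1978.2857×39/12 = 6429.4286 rpm, dir flips to +; running = +6429.4286
Stage 3 [12T→30T]: ω = 6429.4286×12/30 = 2571.7714 rpm, dir flips to −; running = −2571.7714
Stage 4 [52T→62T]: ω = 2571.7714×52/62 = 2156.9696 rpm, dir flips to +; running = +2156.9696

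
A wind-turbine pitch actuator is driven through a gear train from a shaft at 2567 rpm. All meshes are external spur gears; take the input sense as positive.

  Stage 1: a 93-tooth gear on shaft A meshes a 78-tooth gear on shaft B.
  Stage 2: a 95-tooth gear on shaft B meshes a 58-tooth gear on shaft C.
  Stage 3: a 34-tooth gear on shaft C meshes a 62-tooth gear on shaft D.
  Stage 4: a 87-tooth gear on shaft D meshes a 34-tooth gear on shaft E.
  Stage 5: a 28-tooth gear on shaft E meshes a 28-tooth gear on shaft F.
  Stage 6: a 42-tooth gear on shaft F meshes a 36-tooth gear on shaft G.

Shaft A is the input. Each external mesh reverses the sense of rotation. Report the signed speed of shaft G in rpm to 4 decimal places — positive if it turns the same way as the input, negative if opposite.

Stage 1 [93T→78T]: ω = 2567.0000×93/78 = 3060.6538 rpm, dir flips to −; running = −3060.6538
Stage 2 [95T→58T]: ω = 3060.6538×95/58 = 5013.1399 rpm, dir flips to +; running = +5013.1399
Stage 3 [34T→62T]: ω = 5013.1399×34/62 = 2749.1412 rpm, dir flips to −; running = −2749.1412
Stage 4 [87T→34T]: ω = 2749.1412×87/34 = 7034.5673 rpm, dir flips to +; running = +7034.5673
Stage 5 [28T→28T]: ω = 7034.5673×28/28 = 7034.5673 rpm, dir flips to −; running = −7034.5673
Stage 6 [42T→36T]: ω = 7034.5673×42/36 = 8206.9952 rpm, dir flips to +; running = +8206.9952

+8206.9952 rpm (same as input, |ω| = 8206.9952 rpm)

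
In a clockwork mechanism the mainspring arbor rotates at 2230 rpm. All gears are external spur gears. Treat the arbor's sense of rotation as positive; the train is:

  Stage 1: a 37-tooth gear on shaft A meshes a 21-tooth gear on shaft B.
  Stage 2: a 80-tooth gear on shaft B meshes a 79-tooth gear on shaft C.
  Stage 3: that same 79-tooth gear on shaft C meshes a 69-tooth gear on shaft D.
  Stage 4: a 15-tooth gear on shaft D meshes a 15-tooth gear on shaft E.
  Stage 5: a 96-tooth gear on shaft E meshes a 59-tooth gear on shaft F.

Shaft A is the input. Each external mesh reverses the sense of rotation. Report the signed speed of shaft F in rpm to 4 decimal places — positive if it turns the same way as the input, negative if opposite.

-7412.2048 rpm (opposite to input, |ω| = 7412.2048 rpm)

Stage 1 [37T→21T]: ω = 2230.0000×37/21 = 3929.0476 rpm, dir flips to −; running = −3929.0476
Stage 2 [80T→79T]: ω = 3929.0476×80/79 = 3978.7824 rpm, dir flips to +; running = +3978.7824
Stage 3 [79T→69T]: ω = 3978.7824×79/69 = 4555.4175 rpm, dir flips to −; running = −4555.4175
Stage 4 [15T→15T]: ω = 4555.4175×15/15 = 4555.4175 rpm, dir flips to +; running = +4555.4175
Stage 5 [96T→59T]: ω = 4555.4175×96/59 = 7412.2048 rpm, dir flips to −; running = −7412.2048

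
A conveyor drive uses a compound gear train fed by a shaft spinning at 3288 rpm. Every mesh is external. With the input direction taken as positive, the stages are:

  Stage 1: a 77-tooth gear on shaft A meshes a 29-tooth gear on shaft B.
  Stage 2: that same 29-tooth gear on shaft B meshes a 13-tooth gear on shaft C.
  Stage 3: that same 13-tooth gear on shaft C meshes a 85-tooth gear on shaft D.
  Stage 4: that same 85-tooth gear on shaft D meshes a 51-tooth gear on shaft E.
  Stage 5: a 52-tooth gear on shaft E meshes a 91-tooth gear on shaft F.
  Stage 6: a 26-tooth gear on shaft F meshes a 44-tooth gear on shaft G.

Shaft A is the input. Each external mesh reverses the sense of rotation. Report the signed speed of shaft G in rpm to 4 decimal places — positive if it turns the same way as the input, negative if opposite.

Stage 1 [77T→29T]: ω = 3288.0000×77/29 = 8730.2069 rpm, dir flips to −; running = −8730.2069
Stage 2 [29T→13T]: ω = 8730.2069×29/13 = 19475.0769 rpm, dir flips to +; running = +19475.0769
Stage 3 [13T→85T]: ω = 19475.0769×13/85 = 2978.5412 rpm, dir flips to −; running = −2978.5412
Stage 4 [85T→51T]: ω = 2978.5412×85/51 = 4964.2353 rpm, dir flips to +; running = +4964.2353
Stage 5 [52T→91T]: ω = 4964.2353×52/91 = 2836.7059 rpm, dir flips to −; running = −2836.7059
Stage 6 [26T→44T]: ω = 2836.7059×26/44 = 1676.2353 rpm, dir flips to +; running = +1676.2353

+1676.2353 rpm (same as input, |ω| = 1676.2353 rpm)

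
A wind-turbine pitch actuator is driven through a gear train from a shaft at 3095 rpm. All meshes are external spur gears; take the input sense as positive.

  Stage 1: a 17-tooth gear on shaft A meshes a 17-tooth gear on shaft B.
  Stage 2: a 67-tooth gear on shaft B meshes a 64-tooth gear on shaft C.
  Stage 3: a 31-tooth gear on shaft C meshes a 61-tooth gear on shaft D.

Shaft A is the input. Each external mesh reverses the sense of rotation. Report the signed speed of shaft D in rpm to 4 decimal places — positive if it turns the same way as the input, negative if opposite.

Stage 1 [17T→17T]: ω = 3095.0000×17/17 = 3095.0000 rpm, dir flips to −; running = −3095.0000
Stage 2 [67T→64T]: ω = 3095.0000×67/64 = 3240.0781 rpm, dir flips to +; running = +3240.0781
Stage 3 [31T→61T]: ω = 3240.0781×31/61 = 1646.5971 rpm, dir flips to −; running = −1646.5971

-1646.5971 rpm (opposite to input, |ω| = 1646.5971 rpm)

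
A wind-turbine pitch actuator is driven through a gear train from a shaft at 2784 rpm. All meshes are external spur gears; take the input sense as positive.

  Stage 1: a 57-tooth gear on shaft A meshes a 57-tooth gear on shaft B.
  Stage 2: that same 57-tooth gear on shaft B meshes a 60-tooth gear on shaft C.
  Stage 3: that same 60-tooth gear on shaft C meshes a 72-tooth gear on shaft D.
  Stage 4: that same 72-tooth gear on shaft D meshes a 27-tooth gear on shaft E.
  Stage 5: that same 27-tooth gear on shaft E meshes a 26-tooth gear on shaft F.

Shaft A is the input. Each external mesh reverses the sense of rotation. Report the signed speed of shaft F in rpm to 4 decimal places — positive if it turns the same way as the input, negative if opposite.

-6103.3846 rpm (opposite to input, |ω| = 6103.3846 rpm)

Stage 1 [57T→57T]: ω = 2784.0000×57/57 = 2784.0000 rpm, dir flips to −; running = −2784.0000
Stage 2 [57T→60T]: ω = 2784.0000×57/60 = 2644.8000 rpm, dir flips to +; running = +2644.8000
Stage 3 [60T→72T]: ω = 2644.8000×60/72 = 2204.0000 rpm, dir flips to −; running = −2204.0000
Stage 4 [72T→27T]: ω = 2204.0000×72/27 = 5877.3333 rpm, dir flips to +; running = +5877.3333
Stage 5 [27T→26T]: ω = 5877.3333×27/26 = 6103.3846 rpm, dir flips to −; running = −6103.3846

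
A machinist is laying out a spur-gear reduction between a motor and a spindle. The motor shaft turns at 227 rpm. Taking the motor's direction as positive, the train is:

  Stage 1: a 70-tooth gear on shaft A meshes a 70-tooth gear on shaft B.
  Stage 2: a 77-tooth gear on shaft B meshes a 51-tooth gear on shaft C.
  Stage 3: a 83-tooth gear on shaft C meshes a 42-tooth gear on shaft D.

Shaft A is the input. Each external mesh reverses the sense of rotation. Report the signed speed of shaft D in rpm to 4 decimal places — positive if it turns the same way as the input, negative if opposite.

Stage 1 [70T→70T]: ω = 227.0000×70/70 = 227.0000 rpm, dir flips to −; running = −227.0000
Stage 2 [77T→51T]: ω = 227.0000×77/51 = 342.7255 rpm, dir flips to +; running = +342.7255
Stage 3 [83T→42T]: ω = 342.7255×83/42 = 677.2908 rpm, dir flips to −; running = −677.2908

-677.2908 rpm (opposite to input, |ω| = 677.2908 rpm)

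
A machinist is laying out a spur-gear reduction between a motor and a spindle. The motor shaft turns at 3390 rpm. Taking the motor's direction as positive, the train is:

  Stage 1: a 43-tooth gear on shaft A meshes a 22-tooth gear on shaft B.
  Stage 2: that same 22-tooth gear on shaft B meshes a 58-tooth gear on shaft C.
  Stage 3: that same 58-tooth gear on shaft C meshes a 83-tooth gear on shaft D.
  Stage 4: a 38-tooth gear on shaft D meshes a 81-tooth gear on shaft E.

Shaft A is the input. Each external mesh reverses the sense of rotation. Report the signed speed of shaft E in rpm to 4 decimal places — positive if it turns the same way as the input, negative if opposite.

+823.9268 rpm (same as input, |ω| = 823.9268 rpm)

Stage 1 [43T→22T]: ω = 3390.0000×43/22 = 6625.9091 rpm, dir flips to −; running = −6625.9091
Stage 2 [22T→58T]: ω = 6625.9091×22/58 = 2513.2759 rpm, dir flips to +; running = +2513.2759
Stage 3 [58T→83T]: ω = 2513.2759×58/83 = 1756.2651 rpm, dir flips to −; running = −1756.2651
Stage 4 [38T→81T]: ω = 1756.2651×38/81 = 823.9268 rpm, dir flips to +; running = +823.9268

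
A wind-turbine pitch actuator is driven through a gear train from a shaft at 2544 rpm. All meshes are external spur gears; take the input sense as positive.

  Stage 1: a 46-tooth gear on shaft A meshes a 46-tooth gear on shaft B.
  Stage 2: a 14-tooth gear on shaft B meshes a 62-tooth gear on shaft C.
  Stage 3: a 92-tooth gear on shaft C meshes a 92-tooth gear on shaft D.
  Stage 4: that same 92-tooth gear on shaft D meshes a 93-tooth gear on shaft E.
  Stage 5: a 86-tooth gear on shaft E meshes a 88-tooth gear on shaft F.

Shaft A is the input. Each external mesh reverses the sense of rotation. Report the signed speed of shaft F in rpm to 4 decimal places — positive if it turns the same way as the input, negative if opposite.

-555.3594 rpm (opposite to input, |ω| = 555.3594 rpm)

Stage 1 [46T→46T]: ω = 2544.0000×46/46 = 2544.0000 rpm, dir flips to −; running = −2544.0000
Stage 2 [14T→62T]: ω = 2544.0000×14/62 = 574.4516 rpm, dir flips to +; running = +574.4516
Stage 3 [92T→92T]: ω = 574.4516×92/92 = 574.4516 rpm, dir flips to −; running = −574.4516
Stage 4 [92T→93T]: ω = 574.4516×92/93 = 568.2747 rpm, dir flips to +; running = +568.2747
Stage 5 [86T→88T]: ω = 568.2747×86/88 = 555.3594 rpm, dir flips to −; running = −555.3594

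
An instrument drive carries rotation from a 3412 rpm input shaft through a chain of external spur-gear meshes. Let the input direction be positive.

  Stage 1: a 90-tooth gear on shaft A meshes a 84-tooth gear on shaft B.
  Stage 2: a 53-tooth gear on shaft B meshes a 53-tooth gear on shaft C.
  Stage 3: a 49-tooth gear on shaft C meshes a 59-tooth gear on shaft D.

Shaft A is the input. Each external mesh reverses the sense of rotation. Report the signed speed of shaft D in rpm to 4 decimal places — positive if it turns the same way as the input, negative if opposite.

Stage 1 [90T→84T]: ω = 3412.0000×90/84 = 3655.7143 rpm, dir flips to −; running = −3655.7143
Stage 2 [53T→53T]: ω = 3655.7143×53/53 = 3655.7143 rpm, dir flips to +; running = +3655.7143
Stage 3 [49T→59T]: ω = 3655.7143×49/59 = 3036.1017 rpm, dir flips to −; running = −3036.1017

-3036.1017 rpm (opposite to input, |ω| = 3036.1017 rpm)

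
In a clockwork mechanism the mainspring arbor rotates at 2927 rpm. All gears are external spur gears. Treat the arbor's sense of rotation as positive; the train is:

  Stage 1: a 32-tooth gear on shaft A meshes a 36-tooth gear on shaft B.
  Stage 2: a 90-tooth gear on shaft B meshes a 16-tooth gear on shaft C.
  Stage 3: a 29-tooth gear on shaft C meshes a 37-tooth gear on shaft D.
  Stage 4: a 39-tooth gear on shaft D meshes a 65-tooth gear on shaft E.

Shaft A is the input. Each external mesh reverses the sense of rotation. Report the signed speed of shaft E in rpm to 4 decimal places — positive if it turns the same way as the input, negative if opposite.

+6882.4054 rpm (same as input, |ω| = 6882.4054 rpm)

Stage 1 [32T→36T]: ω = 2927.0000×32/36 = 2601.7778 rpm, dir flips to −; running = −2601.7778
Stage 2 [90T→16T]: ω = 2601.7778×90/16 = 14635.0000 rpm, dir flips to +; running = +14635.0000
Stage 3 [29T→37T]: ω = 14635.0000×29/37 = 11470.6757 rpm, dir flips to −; running = −11470.6757
Stage 4 [39T→65T]: ω = 11470.6757×39/65 = 6882.4054 rpm, dir flips to +; running = +6882.4054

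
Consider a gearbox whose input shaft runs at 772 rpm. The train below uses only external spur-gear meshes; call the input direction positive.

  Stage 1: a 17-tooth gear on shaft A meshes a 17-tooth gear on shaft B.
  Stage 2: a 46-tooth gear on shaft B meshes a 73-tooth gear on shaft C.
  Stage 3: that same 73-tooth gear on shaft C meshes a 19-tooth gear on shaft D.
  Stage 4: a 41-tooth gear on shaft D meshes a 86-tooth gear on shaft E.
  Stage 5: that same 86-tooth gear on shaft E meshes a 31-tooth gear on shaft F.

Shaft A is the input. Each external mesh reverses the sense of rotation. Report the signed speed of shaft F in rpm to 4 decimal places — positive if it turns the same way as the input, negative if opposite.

Stage 1 [17T→17T]: ω = 772.0000×17/17 = 772.0000 rpm, dir flips to −; running = −772.0000
Stage 2 [46T→73T]: ω = 772.0000×46/73 = 486.4658 rpm, dir flips to +; running = +486.4658
Stage 3 [73T→19T]: ω = 486.4658×73/19 = 1869.0526 rpm, dir flips to −; running = −1869.0526
Stage 4 [41T→86T]: ω = 1869.0526×41/86 = 891.0600 rpm, dir flips to +; running = +891.0600
Stage 5 [86T→31T]: ω = 891.0600×86/31 = 2471.9728 rpm, dir flips to −; running = −2471.9728

-2471.9728 rpm (opposite to input, |ω| = 2471.9728 rpm)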